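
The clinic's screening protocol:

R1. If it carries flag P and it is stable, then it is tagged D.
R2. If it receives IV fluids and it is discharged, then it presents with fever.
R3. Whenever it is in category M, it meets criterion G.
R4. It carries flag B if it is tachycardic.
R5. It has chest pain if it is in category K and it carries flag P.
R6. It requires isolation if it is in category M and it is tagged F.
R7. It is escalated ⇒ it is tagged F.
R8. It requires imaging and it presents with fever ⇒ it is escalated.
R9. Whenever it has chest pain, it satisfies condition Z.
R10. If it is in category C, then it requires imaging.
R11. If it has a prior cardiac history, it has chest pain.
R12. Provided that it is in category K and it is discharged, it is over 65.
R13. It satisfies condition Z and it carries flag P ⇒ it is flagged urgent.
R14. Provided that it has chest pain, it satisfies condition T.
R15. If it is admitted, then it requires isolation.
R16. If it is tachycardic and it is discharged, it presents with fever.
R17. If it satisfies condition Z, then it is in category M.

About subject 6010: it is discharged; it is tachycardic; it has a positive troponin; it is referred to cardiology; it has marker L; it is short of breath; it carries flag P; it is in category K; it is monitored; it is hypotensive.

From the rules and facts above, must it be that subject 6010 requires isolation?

No

Forward chaining from the given facts derives: carries flag B, has chest pain, satisfies condition Z, is over 65, is flagged urgent, satisfies condition T, presents with fever, is in category M, meets criterion G.
Rules concluding "it requires isolation": R6 needs "it is tagged F"; R15 needs "it is admitted" — none of these are established.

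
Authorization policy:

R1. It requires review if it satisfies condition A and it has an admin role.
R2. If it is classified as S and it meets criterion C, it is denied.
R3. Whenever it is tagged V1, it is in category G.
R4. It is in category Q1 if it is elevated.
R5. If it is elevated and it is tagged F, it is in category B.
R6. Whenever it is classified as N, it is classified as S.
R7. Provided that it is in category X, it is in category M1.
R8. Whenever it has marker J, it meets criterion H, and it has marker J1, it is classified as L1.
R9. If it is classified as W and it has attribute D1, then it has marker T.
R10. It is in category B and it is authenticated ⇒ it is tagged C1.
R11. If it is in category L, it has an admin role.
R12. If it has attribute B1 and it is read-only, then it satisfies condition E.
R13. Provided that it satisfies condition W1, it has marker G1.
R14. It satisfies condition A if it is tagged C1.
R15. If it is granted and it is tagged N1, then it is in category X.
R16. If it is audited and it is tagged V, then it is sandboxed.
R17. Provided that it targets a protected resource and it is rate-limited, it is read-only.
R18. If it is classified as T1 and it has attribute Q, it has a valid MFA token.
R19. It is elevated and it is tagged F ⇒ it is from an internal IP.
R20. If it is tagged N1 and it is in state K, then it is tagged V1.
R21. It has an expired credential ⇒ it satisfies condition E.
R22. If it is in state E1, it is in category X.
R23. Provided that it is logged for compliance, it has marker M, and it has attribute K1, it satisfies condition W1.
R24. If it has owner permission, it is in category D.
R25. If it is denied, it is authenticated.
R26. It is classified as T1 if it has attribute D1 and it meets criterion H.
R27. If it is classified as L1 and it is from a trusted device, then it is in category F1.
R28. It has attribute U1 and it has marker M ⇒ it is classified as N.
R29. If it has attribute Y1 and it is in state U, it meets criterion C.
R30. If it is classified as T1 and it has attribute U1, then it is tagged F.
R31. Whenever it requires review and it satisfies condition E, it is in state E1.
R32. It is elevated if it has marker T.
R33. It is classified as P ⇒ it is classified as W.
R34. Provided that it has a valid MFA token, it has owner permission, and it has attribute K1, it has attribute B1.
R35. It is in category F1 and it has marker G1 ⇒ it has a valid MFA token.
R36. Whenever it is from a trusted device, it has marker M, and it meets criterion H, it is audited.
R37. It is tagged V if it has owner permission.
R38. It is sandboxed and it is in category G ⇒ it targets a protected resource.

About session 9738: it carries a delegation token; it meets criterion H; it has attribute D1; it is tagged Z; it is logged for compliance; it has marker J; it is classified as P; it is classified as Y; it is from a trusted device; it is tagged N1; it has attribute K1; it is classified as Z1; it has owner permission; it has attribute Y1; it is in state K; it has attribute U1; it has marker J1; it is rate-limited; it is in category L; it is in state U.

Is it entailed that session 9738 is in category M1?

Forward chaining from the given facts derives: is classified as L1, has an admin role, is tagged V1, is in category D, is classified as T1, is in category F1, meets criterion C, is tagged F, is classified as W, is tagged V, is in category G, has marker T, is elevated, is in category Q1, is in category B, is from an internal IP.
The only rule concluding "it is in category M1" is R7, which needs "it is in category X"; that is never established.

No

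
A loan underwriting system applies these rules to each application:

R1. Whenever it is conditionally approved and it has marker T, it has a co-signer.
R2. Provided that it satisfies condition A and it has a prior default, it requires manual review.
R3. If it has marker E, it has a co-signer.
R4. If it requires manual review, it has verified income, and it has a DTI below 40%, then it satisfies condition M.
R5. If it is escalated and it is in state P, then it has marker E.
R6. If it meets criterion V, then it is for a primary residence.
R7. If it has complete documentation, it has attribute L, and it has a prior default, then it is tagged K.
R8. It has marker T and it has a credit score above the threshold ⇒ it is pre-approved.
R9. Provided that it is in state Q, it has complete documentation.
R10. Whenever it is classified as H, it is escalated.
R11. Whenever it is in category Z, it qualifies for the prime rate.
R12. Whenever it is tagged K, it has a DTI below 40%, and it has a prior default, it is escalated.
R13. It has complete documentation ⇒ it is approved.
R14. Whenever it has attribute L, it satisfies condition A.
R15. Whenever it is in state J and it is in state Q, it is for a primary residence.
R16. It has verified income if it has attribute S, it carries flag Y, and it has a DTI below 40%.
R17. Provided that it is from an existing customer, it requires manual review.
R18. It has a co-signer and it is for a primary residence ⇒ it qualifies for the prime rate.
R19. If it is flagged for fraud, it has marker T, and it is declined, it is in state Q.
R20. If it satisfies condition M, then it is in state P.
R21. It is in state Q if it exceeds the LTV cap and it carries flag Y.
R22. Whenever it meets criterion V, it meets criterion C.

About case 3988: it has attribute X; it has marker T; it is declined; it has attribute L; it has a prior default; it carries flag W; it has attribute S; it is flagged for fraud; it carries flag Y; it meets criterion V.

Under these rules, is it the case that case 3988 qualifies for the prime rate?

Forward chaining from the given facts derives: is for a primary residence, satisfies condition A, is in state Q, meets criterion C, requires manual review, has complete documentation, is approved, is tagged K.
Rules concluding "it qualifies for the prime rate": R11 needs "it is in category Z"; R18 needs "it has a co-signer" — none of these are established.

No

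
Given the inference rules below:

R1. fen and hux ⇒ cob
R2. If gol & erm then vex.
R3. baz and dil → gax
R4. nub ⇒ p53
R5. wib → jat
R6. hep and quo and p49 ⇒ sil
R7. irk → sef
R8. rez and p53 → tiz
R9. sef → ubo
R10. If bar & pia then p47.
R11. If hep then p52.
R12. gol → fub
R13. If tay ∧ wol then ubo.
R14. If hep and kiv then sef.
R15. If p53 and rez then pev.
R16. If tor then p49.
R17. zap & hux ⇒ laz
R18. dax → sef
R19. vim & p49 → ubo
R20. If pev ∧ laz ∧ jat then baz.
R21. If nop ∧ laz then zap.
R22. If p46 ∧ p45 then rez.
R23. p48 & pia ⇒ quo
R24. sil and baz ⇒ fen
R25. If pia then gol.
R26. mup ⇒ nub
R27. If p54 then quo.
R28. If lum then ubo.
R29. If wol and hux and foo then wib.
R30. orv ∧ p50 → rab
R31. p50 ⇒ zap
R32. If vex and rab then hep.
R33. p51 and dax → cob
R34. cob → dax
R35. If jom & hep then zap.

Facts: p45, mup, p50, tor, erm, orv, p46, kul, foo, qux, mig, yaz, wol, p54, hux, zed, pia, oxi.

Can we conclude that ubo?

Yes

p49  (by R16: tor)
rez  (by R22: p46, p45)
gol  (by R25: pia)
nub  (by R26: mup)
quo  (by R27: p54)
wib  (by R29: wol, hux, foo)
rab  (by R30: orv, p50)
zap  (by R31: p50)
vex  (by R2: gol, erm)
p53  (by R4: nub)
jat  (by R5: wib)
pev  (by R15: p53, rez)
laz  (by R17: zap, hux)
baz  (by R20: pev, laz, jat)
hep  (by R32: vex, rab)
sil  (by R6: hep, quo, p49)
fen  (by R24: sil, baz)
cob  (by R1: fen, hux)
dax  (by R34: cob)
sef  (by R18: dax)
ubo  (by R9: sef)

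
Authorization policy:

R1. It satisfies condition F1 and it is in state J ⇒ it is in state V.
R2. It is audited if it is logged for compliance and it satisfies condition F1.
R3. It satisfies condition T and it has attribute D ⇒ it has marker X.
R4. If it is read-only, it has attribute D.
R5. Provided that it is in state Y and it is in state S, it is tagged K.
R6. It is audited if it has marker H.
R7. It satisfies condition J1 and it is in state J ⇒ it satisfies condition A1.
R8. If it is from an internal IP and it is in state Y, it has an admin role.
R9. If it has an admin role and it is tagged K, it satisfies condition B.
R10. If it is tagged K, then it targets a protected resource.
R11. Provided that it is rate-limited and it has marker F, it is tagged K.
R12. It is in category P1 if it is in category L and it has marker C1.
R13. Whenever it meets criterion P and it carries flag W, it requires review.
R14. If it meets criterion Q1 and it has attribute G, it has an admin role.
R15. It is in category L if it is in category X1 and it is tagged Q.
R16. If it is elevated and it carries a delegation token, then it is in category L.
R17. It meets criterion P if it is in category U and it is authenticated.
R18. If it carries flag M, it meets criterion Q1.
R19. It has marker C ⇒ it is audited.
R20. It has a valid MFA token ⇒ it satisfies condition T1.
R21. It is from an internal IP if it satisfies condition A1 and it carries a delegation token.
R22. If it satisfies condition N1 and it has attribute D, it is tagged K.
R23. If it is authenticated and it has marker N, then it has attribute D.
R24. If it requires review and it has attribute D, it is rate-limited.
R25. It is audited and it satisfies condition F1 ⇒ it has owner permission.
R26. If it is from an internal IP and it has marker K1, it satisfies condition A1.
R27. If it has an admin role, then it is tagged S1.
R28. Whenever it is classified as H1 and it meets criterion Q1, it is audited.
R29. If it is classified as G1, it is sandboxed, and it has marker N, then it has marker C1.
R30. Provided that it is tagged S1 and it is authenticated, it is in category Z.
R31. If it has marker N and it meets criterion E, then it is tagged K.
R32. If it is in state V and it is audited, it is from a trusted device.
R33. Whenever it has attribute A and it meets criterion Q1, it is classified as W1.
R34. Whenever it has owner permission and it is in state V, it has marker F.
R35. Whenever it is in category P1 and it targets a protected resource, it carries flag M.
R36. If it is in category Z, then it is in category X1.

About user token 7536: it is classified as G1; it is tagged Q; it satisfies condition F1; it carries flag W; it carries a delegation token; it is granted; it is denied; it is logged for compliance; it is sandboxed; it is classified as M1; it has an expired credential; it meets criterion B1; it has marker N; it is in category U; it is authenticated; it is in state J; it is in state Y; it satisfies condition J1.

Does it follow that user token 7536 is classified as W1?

Forward chaining from the given facts derives: is in state V, is audited, satisfies condition A1, meets criterion P, is from an internal IP, has attribute D, has owner permission, has marker C1, is from a trusted device, has marker F, has an admin role, requires review, is rate-limited, is tagged S1, is in category Z, is in category X1, is tagged K, is in category L, satisfies condition B, targets a protected resource, is in category P1, carries flag M, meets criterion Q1.
The only rule concluding "it is classified as W1" is R33, which needs "it has attribute A"; that is never established.

No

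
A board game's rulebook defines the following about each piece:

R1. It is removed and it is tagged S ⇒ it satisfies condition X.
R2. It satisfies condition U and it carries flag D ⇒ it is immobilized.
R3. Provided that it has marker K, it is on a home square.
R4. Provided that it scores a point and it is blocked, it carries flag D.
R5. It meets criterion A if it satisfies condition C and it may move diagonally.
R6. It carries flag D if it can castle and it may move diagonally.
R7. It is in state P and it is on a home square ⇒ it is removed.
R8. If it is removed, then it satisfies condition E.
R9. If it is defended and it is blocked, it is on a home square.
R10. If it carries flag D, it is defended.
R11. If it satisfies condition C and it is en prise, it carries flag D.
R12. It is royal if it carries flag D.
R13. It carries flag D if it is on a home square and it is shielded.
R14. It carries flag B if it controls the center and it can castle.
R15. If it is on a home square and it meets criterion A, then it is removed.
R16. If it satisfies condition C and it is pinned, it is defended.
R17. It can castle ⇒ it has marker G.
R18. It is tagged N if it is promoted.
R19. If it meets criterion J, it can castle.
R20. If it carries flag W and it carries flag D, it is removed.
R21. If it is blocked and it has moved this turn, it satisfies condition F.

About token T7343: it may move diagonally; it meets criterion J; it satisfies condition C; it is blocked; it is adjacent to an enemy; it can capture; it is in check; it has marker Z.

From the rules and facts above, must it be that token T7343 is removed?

Yes

By R5 (it satisfies condition C, it may move diagonally): it meets criterion A.
By R19 (it meets criterion J): it can castle.
By R6 (it can castle, it may move diagonally): it carries flag D.
By R10 (it carries flag D): it is defended.
By R9 (it is defended, it is blocked): it is on a home square.
By R15 (it is on a home square, it meets criterion A): it is removed.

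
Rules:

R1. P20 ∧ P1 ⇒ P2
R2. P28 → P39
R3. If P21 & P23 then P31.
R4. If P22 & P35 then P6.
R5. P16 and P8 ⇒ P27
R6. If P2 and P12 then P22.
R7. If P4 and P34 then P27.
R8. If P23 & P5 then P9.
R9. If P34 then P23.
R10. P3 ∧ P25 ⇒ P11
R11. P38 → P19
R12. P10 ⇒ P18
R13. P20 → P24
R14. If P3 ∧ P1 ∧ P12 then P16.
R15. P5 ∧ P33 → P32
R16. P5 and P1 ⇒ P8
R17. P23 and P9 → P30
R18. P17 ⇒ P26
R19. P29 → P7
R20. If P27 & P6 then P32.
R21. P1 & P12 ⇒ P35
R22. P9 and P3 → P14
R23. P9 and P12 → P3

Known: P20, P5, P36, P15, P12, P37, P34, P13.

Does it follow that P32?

No

Forward chaining from the given facts derives: P23, P24, P9, P30, P3, P14.
Rules concluding P32: R15 needs P33; R20 needs P27 — none of these are established.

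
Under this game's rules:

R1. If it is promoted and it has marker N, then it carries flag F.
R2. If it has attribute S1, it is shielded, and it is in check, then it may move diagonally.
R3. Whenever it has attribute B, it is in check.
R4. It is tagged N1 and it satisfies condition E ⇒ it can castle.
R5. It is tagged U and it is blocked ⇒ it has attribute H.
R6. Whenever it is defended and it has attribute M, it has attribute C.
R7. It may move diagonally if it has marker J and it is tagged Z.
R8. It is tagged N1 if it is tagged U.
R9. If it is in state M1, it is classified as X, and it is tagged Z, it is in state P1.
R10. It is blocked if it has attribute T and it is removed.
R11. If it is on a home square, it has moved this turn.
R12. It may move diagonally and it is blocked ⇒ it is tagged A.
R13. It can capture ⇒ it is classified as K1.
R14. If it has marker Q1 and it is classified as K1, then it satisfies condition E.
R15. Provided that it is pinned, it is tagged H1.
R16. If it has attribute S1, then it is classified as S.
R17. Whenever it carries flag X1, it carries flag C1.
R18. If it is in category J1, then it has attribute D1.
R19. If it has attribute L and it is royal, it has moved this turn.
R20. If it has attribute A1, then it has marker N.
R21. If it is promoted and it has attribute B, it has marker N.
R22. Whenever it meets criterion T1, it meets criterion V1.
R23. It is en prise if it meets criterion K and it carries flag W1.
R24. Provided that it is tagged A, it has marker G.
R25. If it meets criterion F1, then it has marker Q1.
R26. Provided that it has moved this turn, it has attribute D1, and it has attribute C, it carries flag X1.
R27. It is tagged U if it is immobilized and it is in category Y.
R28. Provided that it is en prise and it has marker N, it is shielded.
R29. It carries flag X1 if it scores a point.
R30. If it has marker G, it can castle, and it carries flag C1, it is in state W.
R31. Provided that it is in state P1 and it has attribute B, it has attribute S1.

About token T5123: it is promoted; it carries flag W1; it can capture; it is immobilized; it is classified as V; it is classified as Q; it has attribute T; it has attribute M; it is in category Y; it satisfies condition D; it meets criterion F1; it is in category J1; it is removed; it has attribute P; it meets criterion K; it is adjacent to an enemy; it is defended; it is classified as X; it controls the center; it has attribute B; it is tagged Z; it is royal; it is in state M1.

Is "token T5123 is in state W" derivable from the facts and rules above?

No

Forward chaining from the given facts derives: is in check, has attribute C, is in state P1, is blocked, is classified as K1, has attribute D1, has marker N, is en prise, has marker Q1, is tagged U, is shielded, has attribute S1, carries flag F, may move diagonally, has attribute H, is tagged N1, is tagged A, satisfies condition E, is classified as S, has marker G, can castle.
The only rule concluding "it is in state W" is R30, which needs "it carries flag C1"; that is never established.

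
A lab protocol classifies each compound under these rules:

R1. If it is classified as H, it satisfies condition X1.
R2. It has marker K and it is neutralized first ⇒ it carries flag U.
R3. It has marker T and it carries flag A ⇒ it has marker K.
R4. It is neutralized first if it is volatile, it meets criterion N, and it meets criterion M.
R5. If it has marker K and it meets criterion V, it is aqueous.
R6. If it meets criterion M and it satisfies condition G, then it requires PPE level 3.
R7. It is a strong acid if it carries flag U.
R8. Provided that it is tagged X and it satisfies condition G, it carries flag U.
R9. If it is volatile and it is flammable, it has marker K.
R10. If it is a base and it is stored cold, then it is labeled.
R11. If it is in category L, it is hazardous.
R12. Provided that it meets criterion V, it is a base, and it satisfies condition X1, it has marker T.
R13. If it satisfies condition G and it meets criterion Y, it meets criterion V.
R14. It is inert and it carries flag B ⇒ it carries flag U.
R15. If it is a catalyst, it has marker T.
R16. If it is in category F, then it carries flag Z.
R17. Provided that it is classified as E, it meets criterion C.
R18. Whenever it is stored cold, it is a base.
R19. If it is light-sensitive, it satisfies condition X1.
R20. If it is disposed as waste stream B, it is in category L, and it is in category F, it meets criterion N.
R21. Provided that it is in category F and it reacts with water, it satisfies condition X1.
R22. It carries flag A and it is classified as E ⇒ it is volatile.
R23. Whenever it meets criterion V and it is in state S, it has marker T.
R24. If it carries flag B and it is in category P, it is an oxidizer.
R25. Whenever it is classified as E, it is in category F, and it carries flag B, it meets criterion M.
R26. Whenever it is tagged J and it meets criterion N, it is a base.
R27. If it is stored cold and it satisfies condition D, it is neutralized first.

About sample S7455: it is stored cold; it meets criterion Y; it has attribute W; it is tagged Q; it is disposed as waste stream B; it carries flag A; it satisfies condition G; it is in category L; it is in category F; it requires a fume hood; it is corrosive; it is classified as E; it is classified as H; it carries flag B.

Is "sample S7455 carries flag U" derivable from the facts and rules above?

Yes

By R1 (it is classified as H): it satisfies condition X1.
By R13 (it satisfies condition G, it meets criterion Y): it meets criterion V.
By R18 (it is stored cold): it is a base.
By R20 (it is disposed as waste stream B, it is in category L, it is in category F): it meets criterion N.
By R22 (it carries flag A, it is classified as E): it is volatile.
By R25 (it is classified as E, it is in category F, it carries flag B): it meets criterion M.
By R4 (it is volatile, it meets criterion N, it meets criterion M): it is neutralized first.
By R12 (it meets criterion V, it is a base, it satisfies condition X1): it has marker T.
By R3 (it has marker T, it carries flag A): it has marker K.
By R2 (it has marker K, it is neutralized first): it carries flag U.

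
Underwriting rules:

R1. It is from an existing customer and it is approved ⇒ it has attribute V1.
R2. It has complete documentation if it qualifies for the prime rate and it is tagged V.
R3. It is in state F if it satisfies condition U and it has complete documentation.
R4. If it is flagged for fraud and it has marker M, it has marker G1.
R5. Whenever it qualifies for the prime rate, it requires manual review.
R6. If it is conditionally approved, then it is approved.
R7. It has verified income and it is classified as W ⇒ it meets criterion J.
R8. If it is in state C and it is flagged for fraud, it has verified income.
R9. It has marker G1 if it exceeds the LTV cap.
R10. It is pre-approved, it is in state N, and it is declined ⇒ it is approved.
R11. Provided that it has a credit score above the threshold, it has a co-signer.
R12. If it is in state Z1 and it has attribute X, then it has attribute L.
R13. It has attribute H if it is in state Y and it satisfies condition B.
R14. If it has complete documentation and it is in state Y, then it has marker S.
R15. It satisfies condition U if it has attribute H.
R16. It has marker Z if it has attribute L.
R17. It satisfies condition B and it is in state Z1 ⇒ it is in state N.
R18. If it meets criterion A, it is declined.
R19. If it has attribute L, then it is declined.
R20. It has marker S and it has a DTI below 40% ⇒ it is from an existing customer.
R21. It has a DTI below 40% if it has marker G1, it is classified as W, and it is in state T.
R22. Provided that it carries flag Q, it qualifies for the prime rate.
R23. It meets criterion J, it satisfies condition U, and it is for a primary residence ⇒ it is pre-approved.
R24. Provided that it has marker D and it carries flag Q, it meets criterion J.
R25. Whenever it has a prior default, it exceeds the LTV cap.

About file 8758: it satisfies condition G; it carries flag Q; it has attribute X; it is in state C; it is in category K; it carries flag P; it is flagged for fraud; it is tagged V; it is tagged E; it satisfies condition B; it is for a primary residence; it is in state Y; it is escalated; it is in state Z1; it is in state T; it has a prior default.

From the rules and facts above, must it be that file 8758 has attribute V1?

Forward chaining from the given facts derives: has verified income, has attribute L, has attribute H, satisfies condition U, has marker Z, is in state N, is declined, qualifies for the prime rate, exceeds the LTV cap, has complete documentation, is in state F, requires manual review, has marker G1, has marker S.
The only rule concluding "it has attribute V1" is R1, which needs "it is from an existing customer"; that is never established.

No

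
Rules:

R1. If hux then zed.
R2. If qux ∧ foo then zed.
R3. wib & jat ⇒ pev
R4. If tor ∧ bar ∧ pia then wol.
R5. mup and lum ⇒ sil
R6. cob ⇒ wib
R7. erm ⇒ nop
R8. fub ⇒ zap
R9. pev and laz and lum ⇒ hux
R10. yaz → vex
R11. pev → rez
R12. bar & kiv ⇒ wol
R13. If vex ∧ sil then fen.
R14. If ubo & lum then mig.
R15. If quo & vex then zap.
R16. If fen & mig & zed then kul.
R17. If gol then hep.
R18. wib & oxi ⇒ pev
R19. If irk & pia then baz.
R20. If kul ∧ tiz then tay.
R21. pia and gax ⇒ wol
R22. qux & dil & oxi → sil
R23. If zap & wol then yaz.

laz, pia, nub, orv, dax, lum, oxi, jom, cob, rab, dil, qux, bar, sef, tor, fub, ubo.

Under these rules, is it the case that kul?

wol  (by R4: tor, bar, pia)
wib  (by R6: cob)
zap  (by R8: fub)
mig  (by R14: ubo, lum)
pev  (by R18: wib, oxi)
sil  (by R22: qux, dil, oxi)
yaz  (by R23: zap, wol)
hux  (by R9: pev, laz, lum)
vex  (by R10: yaz)
fen  (by R13: vex, sil)
zed  (by R1: hux)
kul  (by R16: fen, mig, zed)

Yes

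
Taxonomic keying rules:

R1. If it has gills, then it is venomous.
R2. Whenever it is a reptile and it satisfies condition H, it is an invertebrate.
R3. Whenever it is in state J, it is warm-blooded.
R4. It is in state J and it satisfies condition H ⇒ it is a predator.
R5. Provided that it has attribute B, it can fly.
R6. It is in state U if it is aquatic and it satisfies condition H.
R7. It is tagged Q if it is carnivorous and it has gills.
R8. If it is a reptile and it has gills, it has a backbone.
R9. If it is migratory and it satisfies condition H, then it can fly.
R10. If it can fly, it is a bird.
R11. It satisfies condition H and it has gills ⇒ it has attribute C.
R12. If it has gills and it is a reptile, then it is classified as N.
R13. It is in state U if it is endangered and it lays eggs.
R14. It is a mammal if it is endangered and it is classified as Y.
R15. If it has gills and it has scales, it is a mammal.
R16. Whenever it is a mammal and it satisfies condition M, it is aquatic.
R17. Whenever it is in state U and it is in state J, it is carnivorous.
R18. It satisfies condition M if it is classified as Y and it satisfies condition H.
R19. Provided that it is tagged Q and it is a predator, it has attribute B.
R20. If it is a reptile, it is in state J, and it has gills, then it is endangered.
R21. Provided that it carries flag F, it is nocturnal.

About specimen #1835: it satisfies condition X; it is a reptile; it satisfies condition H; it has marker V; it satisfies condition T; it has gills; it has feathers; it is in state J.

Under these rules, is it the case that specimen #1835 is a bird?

Forward chaining from the given facts derives: is venomous, is an invertebrate, is warm-blooded, is a predator, has a backbone, has attribute C, is classified as N, is endangered.
The only rule concluding "it is a bird" is R10, which needs "it can fly"; that is never established.

No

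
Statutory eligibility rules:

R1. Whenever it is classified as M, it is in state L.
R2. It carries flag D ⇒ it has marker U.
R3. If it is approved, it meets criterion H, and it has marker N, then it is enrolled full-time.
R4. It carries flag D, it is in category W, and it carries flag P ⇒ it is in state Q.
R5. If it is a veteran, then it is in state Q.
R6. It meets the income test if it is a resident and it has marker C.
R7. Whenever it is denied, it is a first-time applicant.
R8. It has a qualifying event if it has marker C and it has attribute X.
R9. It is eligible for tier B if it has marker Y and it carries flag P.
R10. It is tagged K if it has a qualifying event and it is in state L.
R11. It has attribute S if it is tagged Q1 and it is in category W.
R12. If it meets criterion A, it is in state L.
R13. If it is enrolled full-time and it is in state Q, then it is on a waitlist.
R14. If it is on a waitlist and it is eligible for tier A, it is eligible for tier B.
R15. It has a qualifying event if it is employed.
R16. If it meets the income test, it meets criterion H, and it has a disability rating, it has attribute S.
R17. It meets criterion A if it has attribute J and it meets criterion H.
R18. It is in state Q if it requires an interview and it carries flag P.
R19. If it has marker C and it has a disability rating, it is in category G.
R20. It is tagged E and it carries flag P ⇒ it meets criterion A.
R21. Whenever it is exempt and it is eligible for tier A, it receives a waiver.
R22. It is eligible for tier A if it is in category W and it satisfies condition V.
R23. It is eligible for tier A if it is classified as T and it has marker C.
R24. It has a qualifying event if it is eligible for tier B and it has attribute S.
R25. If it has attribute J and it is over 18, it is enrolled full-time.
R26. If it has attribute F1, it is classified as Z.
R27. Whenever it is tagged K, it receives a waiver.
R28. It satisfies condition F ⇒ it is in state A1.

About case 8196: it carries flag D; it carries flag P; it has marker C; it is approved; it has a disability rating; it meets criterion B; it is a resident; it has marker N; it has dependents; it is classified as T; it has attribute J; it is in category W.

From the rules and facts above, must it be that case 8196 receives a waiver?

No

Forward chaining from the given facts derives: has marker U, is in state Q, meets the income test, is in category G, is eligible for tier A.
Rules concluding "it receives a waiver": R21 needs "it is exempt"; R27 needs "it is tagged K" — none of these are established.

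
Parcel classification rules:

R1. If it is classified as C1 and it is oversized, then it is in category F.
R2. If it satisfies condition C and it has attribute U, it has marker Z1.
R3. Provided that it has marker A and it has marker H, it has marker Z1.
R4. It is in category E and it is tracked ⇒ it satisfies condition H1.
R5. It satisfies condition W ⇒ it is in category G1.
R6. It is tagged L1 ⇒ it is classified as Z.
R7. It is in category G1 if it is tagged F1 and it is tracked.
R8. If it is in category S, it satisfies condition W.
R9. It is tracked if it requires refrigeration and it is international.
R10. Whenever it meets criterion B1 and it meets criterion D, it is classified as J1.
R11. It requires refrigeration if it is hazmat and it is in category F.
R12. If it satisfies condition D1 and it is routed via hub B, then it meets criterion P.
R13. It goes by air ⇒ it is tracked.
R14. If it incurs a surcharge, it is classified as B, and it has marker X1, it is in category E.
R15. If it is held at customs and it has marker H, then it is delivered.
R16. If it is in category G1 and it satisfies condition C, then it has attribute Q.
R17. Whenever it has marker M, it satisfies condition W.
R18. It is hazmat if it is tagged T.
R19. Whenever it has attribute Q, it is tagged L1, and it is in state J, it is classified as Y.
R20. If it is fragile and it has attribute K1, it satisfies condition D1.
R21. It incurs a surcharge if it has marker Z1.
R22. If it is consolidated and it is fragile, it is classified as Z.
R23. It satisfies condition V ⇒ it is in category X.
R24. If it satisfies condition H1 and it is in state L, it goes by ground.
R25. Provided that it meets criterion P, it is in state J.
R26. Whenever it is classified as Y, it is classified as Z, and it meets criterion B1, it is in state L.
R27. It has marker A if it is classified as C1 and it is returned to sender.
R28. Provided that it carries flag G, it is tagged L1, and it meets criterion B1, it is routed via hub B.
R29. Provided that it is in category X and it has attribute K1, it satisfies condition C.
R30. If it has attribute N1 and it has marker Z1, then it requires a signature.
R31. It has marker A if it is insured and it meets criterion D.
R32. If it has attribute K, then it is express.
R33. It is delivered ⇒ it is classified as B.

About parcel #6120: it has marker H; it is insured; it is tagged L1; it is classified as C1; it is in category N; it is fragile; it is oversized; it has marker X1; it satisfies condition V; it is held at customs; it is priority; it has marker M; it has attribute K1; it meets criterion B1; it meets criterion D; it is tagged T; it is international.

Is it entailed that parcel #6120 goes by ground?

Forward chaining from the given facts derives: is in category F, is classified as Z, is classified as J1, is delivered, satisfies condition W, is hazmat, satisfies condition D1, is in category X, satisfies condition C, has marker A, is classified as B, has marker Z1, is in category G1, requires refrigeration, has attribute Q, incurs a surcharge, is tracked, is in category E, satisfies condition H1.
The only rule concluding "it goes by ground" is R24, which needs "it is in state L"; that is never established.

No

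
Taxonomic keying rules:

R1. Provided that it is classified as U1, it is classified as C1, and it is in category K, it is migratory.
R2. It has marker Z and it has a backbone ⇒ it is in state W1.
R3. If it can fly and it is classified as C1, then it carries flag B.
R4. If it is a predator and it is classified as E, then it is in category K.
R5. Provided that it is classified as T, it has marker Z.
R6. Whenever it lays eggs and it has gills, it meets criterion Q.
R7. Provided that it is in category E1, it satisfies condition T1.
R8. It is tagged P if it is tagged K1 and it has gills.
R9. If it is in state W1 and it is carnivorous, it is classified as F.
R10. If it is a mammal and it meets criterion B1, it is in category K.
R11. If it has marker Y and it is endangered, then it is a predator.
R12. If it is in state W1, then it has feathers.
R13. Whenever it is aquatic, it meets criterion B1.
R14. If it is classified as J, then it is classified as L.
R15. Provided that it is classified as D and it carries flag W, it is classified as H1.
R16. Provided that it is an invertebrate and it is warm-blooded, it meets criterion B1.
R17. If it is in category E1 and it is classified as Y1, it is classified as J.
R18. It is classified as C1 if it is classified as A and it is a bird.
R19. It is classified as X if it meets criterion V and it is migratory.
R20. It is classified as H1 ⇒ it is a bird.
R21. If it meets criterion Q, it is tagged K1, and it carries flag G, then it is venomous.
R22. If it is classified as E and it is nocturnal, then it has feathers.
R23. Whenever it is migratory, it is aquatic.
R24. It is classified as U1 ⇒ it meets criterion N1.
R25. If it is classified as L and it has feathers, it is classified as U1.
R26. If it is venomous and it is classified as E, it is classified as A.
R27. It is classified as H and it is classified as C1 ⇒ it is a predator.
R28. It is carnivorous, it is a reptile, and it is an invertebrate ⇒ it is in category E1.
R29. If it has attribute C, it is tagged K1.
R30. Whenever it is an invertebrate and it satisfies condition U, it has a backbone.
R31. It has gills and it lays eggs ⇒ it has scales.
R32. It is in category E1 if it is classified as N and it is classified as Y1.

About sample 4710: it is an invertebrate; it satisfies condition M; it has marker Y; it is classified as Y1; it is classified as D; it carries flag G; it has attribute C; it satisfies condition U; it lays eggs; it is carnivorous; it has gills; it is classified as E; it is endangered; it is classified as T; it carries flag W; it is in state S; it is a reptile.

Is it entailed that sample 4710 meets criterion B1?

By R5 (it is classified as T): it has marker Z.
By R6 (it lays eggs, it has gills): it meets criterion Q.
By R11 (it has marker Y, it is endangered): it is a predator.
By R15 (it is classified as D, it carries flag W): it is classified as H1.
By R20 (it is classified as H1): it is a bird.
By R28 (it is carnivorous, it is a reptile, it is an invertebrate): it is in category E1.
By R29 (it has attribute C): it is tagged K1.
By R30 (it is an invertebrate, it satisfies condition U): it has a backbone.
By R2 (it has marker Z, it has a backbone): it is in state W1.
By R4 (it is a predator, it is classified as E): it is in category K.
By R12 (it is in state W1): it has feathers.
By R17 (it is in category E1, it is classified as Y1): it is classified as J.
By R21 (it meets criterion Q, it is tagged K1, it carries flag G): it is venomous.
By R26 (it is venomous, it is classified as E): it is classified as A.
By R14 (it is classified as J): it is classified as L.
By R18 (it is classified as A, it is a bird): it is classified as C1.
By R25 (it is classified as L, it has feathers): it is classified as U1.
By R1 (it is classified as U1, it is classified as C1, it is in category K): it is migratory.
By R23 (it is migratory): it is aquatic.
By R13 (it is aquatic): it meets criterion B1.

Yes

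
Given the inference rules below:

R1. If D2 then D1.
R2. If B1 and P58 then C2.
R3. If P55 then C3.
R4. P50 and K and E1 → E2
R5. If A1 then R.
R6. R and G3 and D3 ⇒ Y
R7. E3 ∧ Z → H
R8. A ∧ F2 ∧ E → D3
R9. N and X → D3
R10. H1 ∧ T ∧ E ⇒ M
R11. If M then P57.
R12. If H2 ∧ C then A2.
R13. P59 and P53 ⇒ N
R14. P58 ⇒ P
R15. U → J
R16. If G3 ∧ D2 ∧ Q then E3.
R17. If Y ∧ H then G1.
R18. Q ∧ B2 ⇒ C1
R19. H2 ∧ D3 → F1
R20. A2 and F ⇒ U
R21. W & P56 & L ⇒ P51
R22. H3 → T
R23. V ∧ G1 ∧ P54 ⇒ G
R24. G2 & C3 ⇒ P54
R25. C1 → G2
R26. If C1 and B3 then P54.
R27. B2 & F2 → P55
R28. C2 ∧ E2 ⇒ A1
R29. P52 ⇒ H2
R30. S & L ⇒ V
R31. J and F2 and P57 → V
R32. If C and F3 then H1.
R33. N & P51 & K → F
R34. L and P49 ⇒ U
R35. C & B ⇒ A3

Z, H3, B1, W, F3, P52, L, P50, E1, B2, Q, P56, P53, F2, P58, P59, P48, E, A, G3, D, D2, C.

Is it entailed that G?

Forward chaining from the given facts derives: D1, C2, D3, N, P, E3, C1, P51, T, G2, P55, H2, H1, C3, H, M, P57, A2, F1, P54.
The only rule concluding G is R23, which needs V; that is never established.

No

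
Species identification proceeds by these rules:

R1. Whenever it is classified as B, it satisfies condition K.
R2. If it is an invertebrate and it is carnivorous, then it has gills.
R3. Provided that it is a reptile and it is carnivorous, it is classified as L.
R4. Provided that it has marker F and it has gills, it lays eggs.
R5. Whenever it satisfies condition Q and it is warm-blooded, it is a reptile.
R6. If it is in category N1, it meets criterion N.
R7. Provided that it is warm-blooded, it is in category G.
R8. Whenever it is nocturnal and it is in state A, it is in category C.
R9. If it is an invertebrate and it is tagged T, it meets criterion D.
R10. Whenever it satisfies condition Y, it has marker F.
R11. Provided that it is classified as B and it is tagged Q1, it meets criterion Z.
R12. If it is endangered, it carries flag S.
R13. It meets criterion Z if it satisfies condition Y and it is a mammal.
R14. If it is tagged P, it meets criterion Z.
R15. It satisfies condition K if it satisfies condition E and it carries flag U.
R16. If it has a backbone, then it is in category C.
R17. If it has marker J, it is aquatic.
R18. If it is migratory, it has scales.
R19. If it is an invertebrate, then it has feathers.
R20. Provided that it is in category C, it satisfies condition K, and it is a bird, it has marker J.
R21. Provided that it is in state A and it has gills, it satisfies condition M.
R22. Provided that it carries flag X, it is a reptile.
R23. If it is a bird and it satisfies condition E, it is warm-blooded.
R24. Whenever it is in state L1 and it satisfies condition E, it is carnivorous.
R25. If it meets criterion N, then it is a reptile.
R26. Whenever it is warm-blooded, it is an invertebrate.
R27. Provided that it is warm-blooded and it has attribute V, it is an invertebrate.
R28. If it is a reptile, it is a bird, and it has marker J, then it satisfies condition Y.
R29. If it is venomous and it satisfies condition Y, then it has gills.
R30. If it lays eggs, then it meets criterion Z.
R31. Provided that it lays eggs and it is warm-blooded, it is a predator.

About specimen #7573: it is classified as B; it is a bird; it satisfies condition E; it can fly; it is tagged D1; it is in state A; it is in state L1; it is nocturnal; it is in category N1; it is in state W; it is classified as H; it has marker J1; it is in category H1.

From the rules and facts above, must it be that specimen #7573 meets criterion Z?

Yes

By R1 (it is classified as B): it satisfies condition K.
By R6 (it is in category N1): it meets criterion N.
By R8 (it is nocturnal, it is in state A): it is in category C.
By R20 (it is in category C, it satisfies condition K, it is a bird): it has marker J.
By R23 (it is a bird, it satisfies condition E): it is warm-blooded.
By R24 (it is in state L1, it satisfies condition E): it is carnivorous.
By R25 (it meets criterion N): it is a reptile.
By R26 (it is warm-blooded): it is an invertebrate.
By R28 (it is a reptile, it is a bird, it has marker J): it satisfies condition Y.
By R2 (it is an invertebrate, it is carnivorous): it has gills.
By R10 (it satisfies condition Y): it has marker F.
By R4 (it has marker F, it has gills): it lays eggs.
By R30 (it lays eggs): it meets criterion Z.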